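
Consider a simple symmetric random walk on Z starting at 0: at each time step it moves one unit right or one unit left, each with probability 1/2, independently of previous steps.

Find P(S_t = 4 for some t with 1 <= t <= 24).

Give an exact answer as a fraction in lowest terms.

Answer: 1779879/4194304

Derivation:
Count via complement. Let g(t,s) = #length-t paths at position s with S_1..S_t all ≠ 4.
g(t,s) = g(t-1,s-1) + g(t-1,s+1) for s ≠ 4; g(t,4) = 0.
t=0: g(0,0)=1
t=1: g(1,-1)=1 g(1,1)=1
t=2: g(2,-2)=1 g(2,0)=2 g(2,2)=1
t=3: g(3,-3)=1 g(3,-1)=3 g(3,1)=3 g(3,3)=1
t=4: g(4,-4)=1 g(4,-2)=4 g(4,0)=6 g(4,2)=4
t=5: g(5,-5)=1 g(5,-3)=5 g(5,-1)=10 g(5,1)=10 g(5,3)=4
t=6: g(6,-6)=1 g(6,-4)=6 g(6,-2)=15 g(6,0)=20 g(6,2)=14
t=7: g(7,-7)=1 g(7,-5)=7 g(7,-3)=21 g(7,-1)=35 g(7,1)=34 g(7,3)=14
t=8: g(8,-8)=1 g(8,-6)=8 g(8,-4)=28 g(8,-2)=56 g(8,0)=69 g(8,2)=48
t=9: g(9,-9)=1 g(9,-7)=9 g(9,-5)=36 g(9,-3)=84 g(9,-1)=125 g(9,1)=117 g(9,3)=48
t=10: g(10,-10)=1 g(10,-8)=10 g(10,-6)=45 g(10,-4)=120 g(10,-2)=209 g(10,0)=242 g(10,2)=165
t=11: g(11,-11)=1 g(11,-9)=11 g(11,-7)=55 g(11,-5)=165 g(11,-3)=329 g(11,-1)=451 g(11,1)=407 g(11,3)=165
t=12: g(12,-12)=1 g(12,-10)=12 g(12,-8)=66 g(12,-6)=220 g(12,-4)=494 g(12,-2)=780 g(12,0)=858 g(12,2)=572
t=13: g(13,-13)=1 g(13,-11)=13 g(13,-9)=78 g(13,-7)=286 g(13,-5)=714 g(13,-3)=1274 g(13,-1)=1638 g(13,1)=1430 g(13,3)=572
t=14: g(14,-14)=1 g(14,-12)=14 g(14,-10)=91 g(14,-8)=364 g(14,-6)=1000 g(14,-4)=1988 g(14,-2)=2912 g(14,0)=3068 g(14,2)=2002
t=15: g(15,-15)=1 g(15,-13)=15 g(15,-11)=105 g(15,-9)=455 g(15,-7)=1364 g(15,-5)=2988 g(15,-3)=4900 g(15,-1)=5980 g(15,1)=5070 g(15,3)=2002
t=16: g(16,-16)=1 g(16,-14)=16 g(16,-12)=120 g(16,-10)=560 g(16,-8)=1819 g(16,-6)=4352 g(16,-4)=7888 g(16,-2)=10880 g(16,0)=11050 g(16,2)=7072
t=17: g(17,-17)=1 g(17,-15)=17 g(17,-13)=136 g(17,-11)=680 g(17,-9)=2379 g(17,-7)=6171 g(17,-5)=12240 g(17,-3)=18768 g(17,-1)=21930 g(17,1)=18122 g(17,3)=7072
t=18: g(18,-18)=1 g(18,-16)=18 g(18,-14)=153 g(18,-12)=816 g(18,-10)=3059 g(18,-8)=8550 g(18,-6)=18411 g(18,-4)=31008 g(18,-2)=40698 g(18,0)=40052 g(18,2)=25194
t=19: g(19,-19)=1 g(19,-17)=19 g(19,-15)=171 g(19,-13)=969 g(19,-11)=3875 g(19,-9)=11609 g(19,-7)=26961 g(19,-5)=49419 g(19,-3)=71706 g(19,-1)=80750 g(19,1)=65246 g(19,3)=25194
t=20: g(20,-20)=1 g(20,-18)=20 g(20,-16)=190 g(20,-14)=1140 g(20,-12)=4844 g(20,-10)=15484 g(20,-8)=38570 g(20,-6)=76380 g(20,-4)=121125 g(20,-2)=152456 g(20,0)=145996 g(20,2)=90440
t=21: g(21,-21)=1 g(21,-19)=21 g(21,-17)=210 g(21,-15)=1330 g(21,-13)=5984 g(21,-11)=20328 g(21,-9)=54054 g(21,-7)=114950 g(21,-5)=197505 g(21,-3)=273581 g(21,-1)=298452 g(21,1)=236436 g(21,3)=90440
t=22: g(22,-22)=1 g(22,-20)=22 g(22,-18)=231 g(22,-16)=1540 g(22,-14)=7314 g(22,-12)=26312 g(22,-10)=74382 g(22,-8)=169004 g(22,-6)=312455 g(22,-4)=471086 g(22,-2)=572033 g(22,0)=534888 g(22,2)=326876
t=23: g(23,-23)=1 g(23,-21)=23 g(23,-19)=253 g(23,-17)=1771 g(23,-15)=8854 g(23,-13)=33626 g(23,-11)=100694 g(23,-9)=243386 g(23,-7)=481459 g(23,-5)=783541 g(23,-3)=1043119 g(23,-1)=1106921 g(23,1)=861764 g(23,3)=326876
t=24: g(24,-24)=1 g(24,-22)=24 g(24,-20)=276 g(24,-18)=2024 g(24,-16)=10625 g(24,-14)=42480 g(24,-12)=134320 g(24,-10)=344080 g(24,-8)=724845 g(24,-6)=1265000 g(24,-4)=1826660 g(24,-2)=2150040 g(24,0)=1968685 g(24,2)=1188640
Paths never hitting 4: Σ_s g(24,s) = 9657700
Paths hitting 4: 2^24 - 9657700 = 7119516
P = 7119516/16777216 = 1779879/4194304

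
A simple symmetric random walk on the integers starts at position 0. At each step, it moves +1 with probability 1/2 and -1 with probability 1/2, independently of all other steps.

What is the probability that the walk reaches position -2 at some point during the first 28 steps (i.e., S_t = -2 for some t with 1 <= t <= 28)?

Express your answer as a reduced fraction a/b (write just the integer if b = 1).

Count via complement. Let g(t,s) = #length-t paths at position s with S_1..S_t all ≠ -2.
g(t,s) = g(t-1,s-1) + g(t-1,s+1) for s ≠ -2; g(t,-2) = 0.
t=0: g(0,0)=1
t=1: g(1,-1)=1 g(1,1)=1
t=2: g(2,0)=2 g(2,2)=1
t=3: g(3,-1)=2 g(3,1)=3 g(3,3)=1
t=4: g(4,0)=5 g(4,2)=4 g(4,4)=1
t=5: g(5,-1)=5 g(5,1)=9 g(5,3)=5 g(5,5)=1
t=6: g(6,0)=14 g(6,2)=14 g(6,4)=6 g(6,6)=1
t=7: g(7,-1)=14 g(7,1)=28 g(7,3)=20 g(7,5)=7 g(7,7)=1
t=8: g(8,0)=42 g(8,2)=48 g(8,4)=27 g(8,6)=8 g(8,8)=1
t=9: g(9,-1)=42 g(9,1)=90 g(9,3)=75 g(9,5)=35 g(9,7)=9 g(9,9)=1
t=10: g(10,0)=132 g(10,2)=165 g(10,4)=110 g(10,6)=44 g(10,8)=10 g(10,10)=1
t=11: g(11,-1)=132 g(11,1)=297 g(11,3)=275 g(11,5)=154 g(11,7)=54 g(11,9)=11 g(11,11)=1
t=12: g(12,0)=429 g(12,2)=572 g(12,4)=429 g(12,6)=208 g(12,8)=65 g(12,10)=12 g(12,12)=1
t=13: g(13,-1)=429 g(13,1)=1001 g(13,3)=1001 g(13,5)=637 g(13,7)=273 g(13,9)=77 g(13,11)=13 g(13,13)=1
t=14: g(14,0)=1430 g(14,2)=2002 g(14,4)=1638 g(14,6)=910 g(14,8)=350 g(14,10)=90 g(14,12)=14 g(14,14)=1
t=15: g(15,-1)=1430 g(15,1)=3432 g(15,3)=3640 g(15,5)=2548 g(15,7)=1260 g(15,9)=440 g(15,11)=104 g(15,13)=15 g(15,15)=1
t=16: g(16,0)=4862 g(16,2)=7072 g(16,4)=6188 g(16,6)=3808 g(16,8)=1700 g(16,10)=544 g(16,12)=119 g(16,14)=16 g(16,16)=1
t=17: g(17,-1)=4862 g(17,1)=11934 g(17,3)=13260 g(17,5)=9996 g(17,7)=5508 g(17,9)=2244 g(17,11)=663 g(17,13)=135 g(17,15)=17 g(17,17)=1
t=18: g(18,0)=16796 g(18,2)=25194 g(18,4)=23256 g(18,6)=15504 g(18,8)=7752 g(18,10)=2907 g(18,12)=798 g(18,14)=152 g(18,16)=18 g(18,18)=1
t=19: g(19,-1)=16796 g(19,1)=41990 g(19,3)=48450 g(19,5)=38760 g(19,7)=23256 g(19,9)=10659 g(19,11)=3705 g(19,13)=950 g(19,15)=170 g(19,17)=19 g(19,19)=1
t=20: g(20,0)=58786 g(20,2)=90440 g(20,4)=87210 g(20,6)=62016 g(20,8)=33915 g(20,10)=14364 g(20,12)=4655 g(20,14)=1120 g(20,16)=189 g(20,18)=20 g(20,20)=1
t=21: g(21,-1)=58786 g(21,1)=149226 g(21,3)=177650 g(21,5)=149226 g(21,7)=95931 g(21,9)=48279 g(21,11)=19019 g(21,13)=5775 g(21,15)=1309 g(21,17)=209 g(21,19)=21 g(21,21)=1
t=22: g(22,0)=208012 g(22,2)=326876 g(22,4)=326876 g(22,6)=245157 g(22,8)=144210 g(22,10)=67298 g(22,12)=24794 g(22,14)=7084 g(22,16)=1518 g(22,18)=230 g(22,20)=22 g(22,22)=1
t=23: g(23,-1)=208012 g(23,1)=534888 g(23,3)=653752 g(23,5)=572033 g(23,7)=389367 g(23,9)=211508 g(23,11)=92092 g(23,13)=31878 g(23,15)=8602 g(23,17)=1748 g(23,19)=252 g(23,21)=23 g(23,23)=1
t=24: g(24,0)=742900 g(24,2)=1188640 g(24,4)=1225785 g(24,6)=961400 g(24,8)=600875 g(24,10)=303600 g(24,12)=123970 g(24,14)=40480 g(24,16)=10350 g(24,18)=2000 g(24,20)=275 g(24,22)=24 g(24,24)=1
t=25: g(25,-1)=742900 g(25,1)=1931540 g(25,3)=2414425 g(25,5)=2187185 g(25,7)=1562275 g(25,9)=904475 g(25,11)=427570 g(25,13)=164450 g(25,15)=50830 g(25,17)=12350 g(25,19)=2275 g(25,21)=299 g(25,23)=25 g(25,25)=1
t=26: g(26,0)=2674440 g(26,2)=4345965 g(26,4)=4601610 g(26,6)=3749460 g(26,8)=2466750 g(26,10)=1332045 g(26,12)=592020 g(26,14)=215280 g(26,16)=63180 g(26,18)=14625 g(26,20)=2574 g(26,22)=324 g(26,24)=26 g(26,26)=1
t=27: g(27,-1)=2674440 g(27,1)=7020405 g(27,3)=8947575 g(27,5)=8351070 g(27,7)=6216210 g(27,9)=3798795 g(27,11)=1924065 g(27,13)=807300 g(27,15)=278460 g(27,17)=77805 g(27,19)=17199 g(27,21)=2898 g(27,23)=350 g(27,25)=27 g(27,27)=1
t=28: g(28,0)=9694845 g(28,2)=15967980 g(28,4)=17298645 g(28,6)=14567280 g(28,8)=10015005 g(28,10)=5722860 g(28,12)=2731365 g(28,14)=1085760 g(28,16)=356265 g(28,18)=95004 g(28,20)=20097 g(28,22)=3248 g(28,24)=377 g(28,26)=28 g(28,28)=1
Paths never hitting -2: Σ_s g(28,s) = 77558760
Paths hitting -2: 2^28 - 77558760 = 190876696
P = 190876696/268435456 = 23859587/33554432

Answer: 23859587/33554432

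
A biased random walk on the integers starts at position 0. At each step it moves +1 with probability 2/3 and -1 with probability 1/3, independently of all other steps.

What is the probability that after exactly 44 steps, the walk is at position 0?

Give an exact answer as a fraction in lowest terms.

To be at 0 after 44 steps: need exactly 22 steps of +1 and 22 of -1.
Number of such sequences: C(44,22) = 2104098963720
Each has probability (2/3)^22 · (1/3)^22 = 4194304/984770902183611232881
P = 2104098963720 · 4194304/984770902183611232881 = 2941743566642216960/328256967394537077627

Answer: 2941743566642216960/328256967394537077627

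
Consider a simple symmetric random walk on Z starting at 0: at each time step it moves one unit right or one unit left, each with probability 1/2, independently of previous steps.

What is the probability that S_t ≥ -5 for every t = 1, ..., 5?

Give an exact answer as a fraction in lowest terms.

Let f(t,s) = #length-t paths at position s with S_1..S_t all ≥ -5.
f(t,s) = f(t-1,s-1) + f(t-1,s+1) for s ≥ -5; f(t,s) = 0 for s < -5.
t=0: f(0,0)=1
t=1: f(1,-1)=1 f(1,1)=1
t=2: f(2,-2)=1 f(2,0)=2 f(2,2)=1
t=3: f(3,-3)=1 f(3,-1)=3 f(3,1)=3 f(3,3)=1
t=4: f(4,-4)=1 f(4,-2)=4 f(4,0)=6 f(4,2)=4 f(4,4)=1
t=5: f(5,-5)=1 f(5,-3)=5 f(5,-1)=10 f(5,1)=10 f(5,3)=5 f(5,5)=1
Σ_s f(5,s) = 32
P = 32/32 = 1

Answer: 1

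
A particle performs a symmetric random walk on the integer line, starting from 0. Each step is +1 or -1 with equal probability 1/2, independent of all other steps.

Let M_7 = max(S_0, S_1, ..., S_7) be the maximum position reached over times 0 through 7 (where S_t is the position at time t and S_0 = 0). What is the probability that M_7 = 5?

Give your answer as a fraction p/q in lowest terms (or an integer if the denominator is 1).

Let M_7 = max(S_0,...,S_7). Use the reflection principle: for j ≥ 1, #{paths with M_7 ≥ j} = #{S_7 ≥ j} + #{S_7 ≥ j+1}.
By reflection, #{M_7 ≥ 5} = #{S_7 ≥ 5} + #{S_7 ≥ 6} = 8 + 1 = 9.
#{M_7 ≥ 6} = #{S_7 ≥ 6} + #{S_7 ≥ 7} = 1 + 1 = 2.
#{M_7 = 5} = 9 - 2 = 7.
P(M_7 = 5) = 7/128 = 7/128

Answer: 7/128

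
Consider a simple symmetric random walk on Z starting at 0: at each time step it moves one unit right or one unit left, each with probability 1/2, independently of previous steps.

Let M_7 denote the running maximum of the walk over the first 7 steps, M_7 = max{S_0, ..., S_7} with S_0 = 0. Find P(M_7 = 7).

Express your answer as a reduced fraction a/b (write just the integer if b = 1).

Let M_7 = max(S_0,...,S_7). Use the reflection principle: for j ≥ 1, #{paths with M_7 ≥ j} = #{S_7 ≥ j} + #{S_7 ≥ j+1}.
By reflection, #{M_7 ≥ 7} = #{S_7 ≥ 7} + #{S_7 ≥ 8} = 1 + 0 = 1.
#{M_7 ≥ 8} = #{S_7 ≥ 8} + #{S_7 ≥ 9} = 0 + 0 = 0.
#{M_7 = 7} = 1 - 0 = 1.
P(M_7 = 7) = 1/128 = 1/128

Answer: 1/128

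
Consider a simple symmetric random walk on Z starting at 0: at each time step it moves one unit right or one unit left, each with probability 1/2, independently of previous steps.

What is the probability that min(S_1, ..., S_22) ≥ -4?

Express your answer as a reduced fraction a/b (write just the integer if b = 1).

Answer: 748391/1048576

Derivation:
Let f(t,s) = #length-t paths at position s with S_1..S_t all ≥ -4.
f(t,s) = f(t-1,s-1) + f(t-1,s+1) for s ≥ -4; f(t,s) = 0 for s < -4.
t=0: f(0,0)=1
t=1: f(1,-1)=1 f(1,1)=1
t=2: f(2,-2)=1 f(2,0)=2 f(2,2)=1
t=3: f(3,-3)=1 f(3,-1)=3 f(3,1)=3 f(3,3)=1
t=4: f(4,-4)=1 f(4,-2)=4 f(4,0)=6 f(4,2)=4 f(4,4)=1
t=5: f(5,-3)=5 f(5,-1)=10 f(5,1)=10 f(5,3)=5 f(5,5)=1
t=6: f(6,-4)=5 f(6,-2)=15 f(6,0)=20 f(6,2)=15 f(6,4)=6 f(6,6)=1
t=7: f(7,-3)=20 f(7,-1)=35 f(7,1)=35 f(7,3)=21 f(7,5)=7 f(7,7)=1
t=8: f(8,-4)=20 f(8,-2)=55 f(8,0)=70 f(8,2)=56 f(8,4)=28 f(8,6)=8 f(8,8)=1
t=9: f(9,-3)=75 f(9,-1)=125 f(9,1)=126 f(9,3)=84 f(9,5)=36 f(9,7)=9 f(9,9)=1
t=10: f(10,-4)=75 f(10,-2)=200 f(10,0)=251 f(10,2)=210 f(10,4)=120 f(10,6)=45 f(10,8)=10 f(10,10)=1
t=11: f(11,-3)=275 f(11,-1)=451 f(11,1)=461 f(11,3)=330 f(11,5)=165 f(11,7)=55 f(11,9)=11 f(11,11)=1
t=12: f(12,-4)=275 f(12,-2)=726 f(12,0)=912 f(12,2)=791 f(12,4)=495 f(12,6)=220 f(12,8)=66 f(12,10)=12 f(12,12)=1
t=13: f(13,-3)=1001 f(13,-1)=1638 f(13,1)=1703 f(13,3)=1286 f(13,5)=715 f(13,7)=286 f(13,9)=78 f(13,11)=13 f(13,13)=1
t=14: f(14,-4)=1001 f(14,-2)=2639 f(14,0)=3341 f(14,2)=2989 f(14,4)=2001 f(14,6)=1001 f(14,8)=364 f(14,10)=91 f(14,12)=14 f(14,14)=1
t=15: f(15,-3)=3640 f(15,-1)=5980 f(15,1)=6330 f(15,3)=4990 f(15,5)=3002 f(15,7)=1365 f(15,9)=455 f(15,11)=105 f(15,13)=15 f(15,15)=1
t=16: f(16,-4)=3640 f(16,-2)=9620 f(16,0)=12310 f(16,2)=11320 f(16,4)=7992 f(16,6)=4367 f(16,8)=1820 f(16,10)=560 f(16,12)=120 f(16,14)=16 f(16,16)=1
t=17: f(17,-3)=13260 f(17,-1)=21930 f(17,1)=23630 f(17,3)=19312 f(17,5)=12359 f(17,7)=6187 f(17,9)=2380 f(17,11)=680 f(17,13)=136 f(17,15)=17 f(17,17)=1
t=18: f(18,-4)=13260 f(18,-2)=35190 f(18,0)=45560 f(18,2)=42942 f(18,4)=31671 f(18,6)=18546 f(18,8)=8567 f(18,10)=3060 f(18,12)=816 f(18,14)=153 f(18,16)=18 f(18,18)=1
t=19: f(19,-3)=48450 f(19,-1)=80750 f(19,1)=88502 f(19,3)=74613 f(19,5)=50217 f(19,7)=27113 f(19,9)=11627 f(19,11)=3876 f(19,13)=969 f(19,15)=171 f(19,17)=19 f(19,19)=1
t=20: f(20,-4)=48450 f(20,-2)=129200 f(20,0)=169252 f(20,2)=163115 f(20,4)=124830 f(20,6)=77330 f(20,8)=38740 f(20,10)=15503 f(20,12)=4845 f(20,14)=1140 f(20,16)=190 f(20,18)=20 f(20,20)=1
t=21: f(21,-3)=177650 f(21,-1)=298452 f(21,1)=332367 f(21,3)=287945 f(21,5)=202160 f(21,7)=116070 f(21,9)=54243 f(21,11)=20348 f(21,13)=5985 f(21,15)=1330 f(21,17)=210 f(21,19)=21 f(21,21)=1
t=22: f(22,-4)=177650 f(22,-2)=476102 f(22,0)=630819 f(22,2)=620312 f(22,4)=490105 f(22,6)=318230 f(22,8)=170313 f(22,10)=74591 f(22,12)=26333 f(22,14)=7315 f(22,16)=1540 f(22,18)=231 f(22,20)=22 f(22,22)=1
Σ_s f(22,s) = 2993564
P = 2993564/4194304 = 748391/1048576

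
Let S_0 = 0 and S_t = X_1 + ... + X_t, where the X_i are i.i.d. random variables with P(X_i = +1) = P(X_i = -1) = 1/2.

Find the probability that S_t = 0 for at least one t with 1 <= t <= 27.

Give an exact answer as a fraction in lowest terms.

Count via complement. Let g(t,s) = #length-t paths at position s with S_1..S_t all ≠ 0.
g(t,s) = g(t-1,s-1) + g(t-1,s+1) for s ≠ 0; g(t,0) = 0.
t=0: g(0,0)=1
t=1: g(1,-1)=1 g(1,1)=1
t=2: g(2,-2)=1 g(2,2)=1
t=3: g(3,-3)=1 g(3,-1)=1 g(3,1)=1 g(3,3)=1
t=4: g(4,-4)=1 g(4,-2)=2 g(4,2)=2 g(4,4)=1
t=5: g(5,-5)=1 g(5,-3)=3 g(5,-1)=2 g(5,1)=2 g(5,3)=3 g(5,5)=1
t=6: g(6,-6)=1 g(6,-4)=4 g(6,-2)=5 g(6,2)=5 g(6,4)=4 g(6,6)=1
t=7: g(7,-7)=1 g(7,-5)=5 g(7,-3)=9 g(7,-1)=5 g(7,1)=5 g(7,3)=9 g(7,5)=5 g(7,7)=1
t=8: g(8,-8)=1 g(8,-6)=6 g(8,-4)=14 g(8,-2)=14 g(8,2)=14 g(8,4)=14 g(8,6)=6 g(8,8)=1
t=9: g(9,-9)=1 g(9,-7)=7 g(9,-5)=20 g(9,-3)=28 g(9,-1)=14 g(9,1)=14 g(9,3)=28 g(9,5)=20 g(9,7)=7 g(9,9)=1
t=10: g(10,-10)=1 g(10,-8)=8 g(10,-6)=27 g(10,-4)=48 g(10,-2)=42 g(10,2)=42 g(10,4)=48 g(10,6)=27 g(10,8)=8 g(10,10)=1
t=11: g(11,-11)=1 g(11,-9)=9 g(11,-7)=35 g(11,-5)=75 g(11,-3)=90 g(11,-1)=42 g(11,1)=42 g(11,3)=90 g(11,5)=75 g(11,7)=35 g(11,9)=9 g(11,11)=1
t=12: g(12,-12)=1 g(12,-10)=10 g(12,-8)=44 g(12,-6)=110 g(12,-4)=165 g(12,-2)=132 g(12,2)=132 g(12,4)=165 g(12,6)=110 g(12,8)=44 g(12,10)=10 g(12,12)=1
t=13: g(13,-13)=1 g(13,-11)=11 g(13,-9)=54 g(13,-7)=154 g(13,-5)=275 g(13,-3)=297 g(13,-1)=132 g(13,1)=132 g(13,3)=297 g(13,5)=275 g(13,7)=154 g(13,9)=54 g(13,11)=11 g(13,13)=1
t=14: g(14,-14)=1 g(14,-12)=12 g(14,-10)=65 g(14,-8)=208 g(14,-6)=429 g(14,-4)=572 g(14,-2)=429 g(14,2)=429 g(14,4)=572 g(14,6)=429 g(14,8)=208 g(14,10)=65 g(14,12)=12 g(14,14)=1
t=15: g(15,-15)=1 g(15,-13)=13 g(15,-11)=77 g(15,-9)=273 g(15,-7)=637 g(15,-5)=1001 g(15,-3)=1001 g(15,-1)=429 g(15,1)=429 g(15,3)=1001 g(15,5)=1001 g(15,7)=637 g(15,9)=273 g(15,11)=77 g(15,13)=13 g(15,15)=1
t=16: g(16,-16)=1 g(16,-14)=14 g(16,-12)=90 g(16,-10)=350 g(16,-8)=910 g(16,-6)=1638 g(16,-4)=2002 g(16,-2)=1430 g(16,2)=1430 g(16,4)=2002 g(16,6)=1638 g(16,8)=910 g(16,10)=350 g(16,12)=90 g(16,14)=14 g(16,16)=1
t=17: g(17,-17)=1 g(17,-15)=15 g(17,-13)=104 g(17,-11)=440 g(17,-9)=1260 g(17,-7)=2548 g(17,-5)=3640 g(17,-3)=3432 g(17,-1)=1430 g(17,1)=1430 g(17,3)=3432 g(17,5)=3640 g(17,7)=2548 g(17,9)=1260 g(17,11)=440 g(17,13)=104 g(17,15)=15 g(17,17)=1
t=18: g(18,-18)=1 g(18,-16)=16 g(18,-14)=119 g(18,-12)=544 g(18,-10)=1700 g(18,-8)=3808 g(18,-6)=6188 g(18,-4)=7072 g(18,-2)=4862 g(18,2)=4862 g(18,4)=7072 g(18,6)=6188 g(18,8)=3808 g(18,10)=1700 g(18,12)=544 g(18,14)=119 g(18,16)=16 g(18,18)=1
t=19: g(19,-19)=1 g(19,-17)=17 g(19,-15)=135 g(19,-13)=663 g(19,-11)=2244 g(19,-9)=5508 g(19,-7)=9996 g(19,-5)=13260 g(19,-3)=11934 g(19,-1)=4862 g(19,1)=4862 g(19,3)=11934 g(19,5)=13260 g(19,7)=9996 g(19,9)=5508 g(19,11)=2244 g(19,13)=663 g(19,15)=135 g(19,17)=17 g(19,19)=1
t=20: g(20,-20)=1 g(20,-18)=18 g(20,-16)=152 g(20,-14)=798 g(20,-12)=2907 g(20,-10)=7752 g(20,-8)=15504 g(20,-6)=23256 g(20,-4)=25194 g(20,-2)=16796 g(20,2)=16796 g(20,4)=25194 g(20,6)=23256 g(20,8)=15504 g(20,10)=7752 g(20,12)=2907 g(20,14)=798 g(20,16)=152 g(20,18)=18 g(20,20)=1
t=21: g(21,-21)=1 g(21,-19)=19 g(21,-17)=170 g(21,-15)=950 g(21,-13)=3705 g(21,-11)=10659 g(21,-9)=23256 g(21,-7)=38760 g(21,-5)=48450 g(21,-3)=41990 g(21,-1)=16796 g(21,1)=16796 g(21,3)=41990 g(21,5)=48450 g(21,7)=38760 g(21,9)=23256 g(21,11)=10659 g(21,13)=3705 g(21,15)=950 g(21,17)=170 g(21,19)=19 g(21,21)=1
t=22: g(22,-22)=1 g(22,-20)=20 g(22,-18)=189 g(22,-16)=1120 g(22,-14)=4655 g(22,-12)=14364 g(22,-10)=33915 g(22,-8)=62016 g(22,-6)=87210 g(22,-4)=90440 g(22,-2)=58786 g(22,2)=58786 g(22,4)=90440 g(22,6)=87210 g(22,8)=62016 g(22,10)=33915 g(22,12)=14364 g(22,14)=4655 g(22,16)=1120 g(22,18)=189 g(22,20)=20 g(22,22)=1
t=23: g(23,-23)=1 g(23,-21)=21 g(23,-19)=209 g(23,-17)=1309 g(23,-15)=5775 g(23,-13)=19019 g(23,-11)=48279 g(23,-9)=95931 g(23,-7)=149226 g(23,-5)=177650 g(23,-3)=149226 g(23,-1)=58786 g(23,1)=58786 g(23,3)=149226 g(23,5)=177650 g(23,7)=149226 g(23,9)=95931 g(23,11)=48279 g(23,13)=19019 g(23,15)=5775 g(23,17)=1309 g(23,19)=209 g(23,21)=21 g(23,23)=1
t=24: g(24,-24)=1 g(24,-22)=22 g(24,-20)=230 g(24,-18)=1518 g(24,-16)=7084 g(24,-14)=24794 g(24,-12)=67298 g(24,-10)=144210 g(24,-8)=245157 g(24,-6)=326876 g(24,-4)=326876 g(24,-2)=208012 g(24,2)=208012 g(24,4)=326876 g(24,6)=326876 g(24,8)=245157 g(24,10)=144210 g(24,12)=67298 g(24,14)=24794 g(24,16)=7084 g(24,18)=1518 g(24,20)=230 g(24,22)=22 g(24,24)=1
t=25: g(25,-25)=1 g(25,-23)=23 g(25,-21)=252 g(25,-19)=1748 g(25,-17)=8602 g(25,-15)=31878 g(25,-13)=92092 g(25,-11)=211508 g(25,-9)=389367 g(25,-7)=572033 g(25,-5)=653752 g(25,-3)=534888 g(25,-1)=208012 g(25,1)=208012 g(25,3)=534888 g(25,5)=653752 g(25,7)=572033 g(25,9)=389367 g(25,11)=211508 g(25,13)=92092 g(25,15)=31878 g(25,17)=8602 g(25,19)=1748 g(25,21)=252 g(25,23)=23 g(25,25)=1
t=26: g(26,-26)=1 g(26,-24)=24 g(26,-22)=275 g(26,-20)=2000 g(26,-18)=10350 g(26,-16)=40480 g(26,-14)=123970 g(26,-12)=303600 g(26,-10)=600875 g(26,-8)=961400 g(26,-6)=1225785 g(26,-4)=1188640 g(26,-2)=742900 g(26,2)=742900 g(26,4)=1188640 g(26,6)=1225785 g(26,8)=961400 g(26,10)=600875 g(26,12)=303600 g(26,14)=123970 g(26,16)=40480 g(26,18)=10350 g(26,20)=2000 g(26,22)=275 g(26,24)=24 g(26,26)=1
t=27: g(27,-27)=1 g(27,-25)=25 g(27,-23)=299 g(27,-21)=2275 g(27,-19)=12350 g(27,-17)=50830 g(27,-15)=164450 g(27,-13)=427570 g(27,-11)=904475 g(27,-9)=1562275 g(27,-7)=2187185 g(27,-5)=2414425 g(27,-3)=1931540 g(27,-1)=742900 g(27,1)=742900 g(27,3)=1931540 g(27,5)=2414425 g(27,7)=2187185 g(27,9)=1562275 g(27,11)=904475 g(27,13)=427570 g(27,15)=164450 g(27,17)=50830 g(27,19)=12350 g(27,21)=2275 g(27,23)=299 g(27,25)=25 g(27,27)=1
Paths never hitting 0: Σ_s g(27,s) = 20801200
Paths hitting 0: 2^27 - 20801200 = 113416528
P = 113416528/134217728 = 7088533/8388608

Answer: 7088533/8388608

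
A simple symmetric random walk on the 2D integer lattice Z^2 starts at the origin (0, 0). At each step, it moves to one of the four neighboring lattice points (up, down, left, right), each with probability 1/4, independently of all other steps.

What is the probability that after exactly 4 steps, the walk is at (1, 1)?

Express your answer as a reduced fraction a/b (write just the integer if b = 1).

Let h be the number of horizontal steps (so 4-h are vertical). To end at (1,1) need (h+1)/2 right-steps and ((4-h)+1)/2 up-steps.
Sum over h with 1 ≤ h ≤ 3, h ≡ 1 (mod 2), 4-h ≡ 1 (mod 2):
h=1: C(4,1)·C(1,1)·C(3,2) = 4·1·3 = 12
h=3: C(4,3)·C(3,2)·C(1,1) = 4·3·1 = 12
Total favorable: 24
Total paths: 4^4 = 256
P = 24/256 = 3/32

Answer: 3/32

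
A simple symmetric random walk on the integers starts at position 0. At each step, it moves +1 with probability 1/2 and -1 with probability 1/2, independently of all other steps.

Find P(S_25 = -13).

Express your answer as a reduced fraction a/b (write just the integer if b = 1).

Answer: 44275/8388608

Derivation:
To reach position -13 after 25 steps: need 6 steps of +1 and 19 of -1.
Favorable paths: C(25,6) = 177100
Total paths: 2^25 = 33554432
P = 177100/33554432 = 44275/8388608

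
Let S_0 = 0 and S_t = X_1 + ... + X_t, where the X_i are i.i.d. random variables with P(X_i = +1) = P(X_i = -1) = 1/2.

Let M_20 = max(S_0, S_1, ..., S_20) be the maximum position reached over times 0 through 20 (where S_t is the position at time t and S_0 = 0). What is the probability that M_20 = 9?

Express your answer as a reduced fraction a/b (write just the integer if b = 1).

Answer: 969/65536

Derivation:
Let M_20 = max(S_0,...,S_20). Use the reflection principle: for j ≥ 1, #{paths with M_20 ≥ j} = #{S_20 ≥ j} + #{S_20 ≥ j+1}.
By reflection, #{M_20 ≥ 9} = #{S_20 ≥ 9} + #{S_20 ≥ 10} = 21700 + 21700 = 43400.
#{M_20 ≥ 10} = #{S_20 ≥ 10} + #{S_20 ≥ 11} = 21700 + 6196 = 27896.
#{M_20 = 9} = 43400 - 27896 = 15504.
P(M_20 = 9) = 15504/1048576 = 969/65536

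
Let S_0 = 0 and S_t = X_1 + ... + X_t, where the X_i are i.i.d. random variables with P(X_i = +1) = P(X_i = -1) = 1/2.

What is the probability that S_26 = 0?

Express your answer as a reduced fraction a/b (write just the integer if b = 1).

To return to 0 after 26 steps: need exactly 13 steps of +1 and 13 of -1.
Favorable paths: C(26,13) = 10400600
Total paths: 2^26 = 67108864
P = 10400600/67108864 = 1300075/8388608

Answer: 1300075/8388608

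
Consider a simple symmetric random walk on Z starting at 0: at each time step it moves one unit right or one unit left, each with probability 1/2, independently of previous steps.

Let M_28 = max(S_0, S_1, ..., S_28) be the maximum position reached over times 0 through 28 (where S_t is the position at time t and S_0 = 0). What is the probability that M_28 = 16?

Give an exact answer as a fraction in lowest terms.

Answer: 94185/67108864

Derivation:
Let M_28 = max(S_0,...,S_28). Use the reflection principle: for j ≥ 1, #{paths with M_28 ≥ j} = #{S_28 ≥ j} + #{S_28 ≥ j+1}.
By reflection, #{M_28 ≥ 16} = #{S_28 ≥ 16} + #{S_28 ≥ 17} = 499178 + 122438 = 621616.
#{M_28 ≥ 17} = #{S_28 ≥ 17} + #{S_28 ≥ 18} = 122438 + 122438 = 244876.
#{M_28 = 16} = 621616 - 244876 = 376740.
P(M_28 = 16) = 376740/268435456 = 94185/67108864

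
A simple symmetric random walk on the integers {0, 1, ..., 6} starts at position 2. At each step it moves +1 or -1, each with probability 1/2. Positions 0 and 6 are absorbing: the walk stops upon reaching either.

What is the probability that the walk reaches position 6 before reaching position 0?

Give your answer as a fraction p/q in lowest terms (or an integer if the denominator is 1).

Answer: 1/3

Derivation:
Symmetric walk (p = 1/2): the harmonic-function argument gives P(hit 6 before 0 | start at 2) = a/N.
P = 2/6 = 1/3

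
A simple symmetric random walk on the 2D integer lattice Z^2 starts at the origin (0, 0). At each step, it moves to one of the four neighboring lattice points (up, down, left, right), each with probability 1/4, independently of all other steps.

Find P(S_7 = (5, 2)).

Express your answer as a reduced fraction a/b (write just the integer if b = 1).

Answer: 21/16384

Derivation:
Let h be the number of horizontal steps (so 7-h are vertical). To end at (5,2) need (h+5)/2 right-steps and ((7-h)+2)/2 up-steps.
Sum over h with 5 ≤ h ≤ 5, h ≡ 1 (mod 2), 7-h ≡ 0 (mod 2):
h=5: C(7,5)·C(5,5)·C(2,2) = 21·1·1 = 21
Total favorable: 21
Total paths: 4^7 = 16384
P = 21/16384 = 21/16384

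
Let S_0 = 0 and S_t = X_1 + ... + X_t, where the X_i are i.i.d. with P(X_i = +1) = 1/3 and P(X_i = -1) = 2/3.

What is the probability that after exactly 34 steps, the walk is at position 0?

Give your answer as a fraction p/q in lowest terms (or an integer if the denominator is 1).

To be at 0 after 34 steps: need exactly 17 steps of +1 and 17 of -1.
Number of such sequences: C(34,17) = 2333606220
Each has probability (1/3)^17 · (2/3)^17 = 131072/16677181699666569
P = 2333606220 · 131072/16677181699666569 = 11328534609920/617673396283947

Answer: 11328534609920/617673396283947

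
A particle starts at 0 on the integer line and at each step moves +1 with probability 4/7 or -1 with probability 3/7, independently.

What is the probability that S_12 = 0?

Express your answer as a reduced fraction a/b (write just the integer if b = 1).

To be at 0 after 12 steps: need exactly 6 steps of +1 and 6 of -1.
Number of such sequences: C(12,6) = 924
Each has probability (4/7)^6 · (3/7)^6 = 2985984/13841287201
P = 924 · 2985984/13841287201 = 394149888/1977326743

Answer: 394149888/1977326743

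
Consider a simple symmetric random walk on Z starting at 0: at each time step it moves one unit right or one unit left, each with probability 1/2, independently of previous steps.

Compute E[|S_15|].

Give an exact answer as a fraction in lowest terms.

S_15 takes values m ≡ 1 (mod 2) with |m| ≤ 15; P(S_15=m) = C(15,(15+m)/2)/2^15.
Total paths: 2^15 = 32768
Distribution: P(S=-15)=1/32768, P(S=-13)=15/32768, P(S=-11)=105/32768, P(S=-9)=455/32768, P(S=-7)=1365/32768, P(S=-5)=3003/32768, P(S=-3)=5005/32768, P(S=-1)=6435/32768, P(S=1)=6435/32768, P(S=3)=5005/32768, P(S=5)=3003/32768, P(S=7)=1365/32768, P(S=9)=455/32768, P(S=11)=105/32768, P(S=13)=15/32768, P(S=15)=1/32768
E[|S_15|] = Σ_m |m|·P(S_15=m) = 102960/32768 = 6435/2048

Answer: 6435/2048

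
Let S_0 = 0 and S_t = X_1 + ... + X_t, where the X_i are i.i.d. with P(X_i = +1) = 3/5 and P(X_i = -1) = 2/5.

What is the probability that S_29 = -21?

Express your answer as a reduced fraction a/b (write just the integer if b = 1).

To reach position -21 after 29 steps: need 4 steps of +1 and 25 steps of -1.
Number of such sequences: C(29,4) = 23751
Each has probability (3/5)^4 · (2/5)^25 = 2717908992/186264514923095703125
P = 23751 · 2717908992/186264514923095703125 = 64553056468992/186264514923095703125

Answer: 64553056468992/186264514923095703125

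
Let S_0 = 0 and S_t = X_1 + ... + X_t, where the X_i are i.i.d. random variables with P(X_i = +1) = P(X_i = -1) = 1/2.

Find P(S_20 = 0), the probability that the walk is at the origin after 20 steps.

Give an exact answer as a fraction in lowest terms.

To return to 0 after 20 steps: need exactly 10 steps of +1 and 10 of -1.
Favorable paths: C(20,10) = 184756
Total paths: 2^20 = 1048576
P = 184756/1048576 = 46189/262144

Answer: 46189/262144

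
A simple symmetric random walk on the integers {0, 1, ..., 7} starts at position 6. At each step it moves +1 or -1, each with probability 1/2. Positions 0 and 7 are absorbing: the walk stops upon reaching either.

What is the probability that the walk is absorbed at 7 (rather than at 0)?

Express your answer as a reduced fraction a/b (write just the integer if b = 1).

Symmetric walk (p = 1/2): the harmonic-function argument gives P(hit 7 before 0 | start at 6) = a/N.
P = 6/7 = 6/7

Answer: 6/7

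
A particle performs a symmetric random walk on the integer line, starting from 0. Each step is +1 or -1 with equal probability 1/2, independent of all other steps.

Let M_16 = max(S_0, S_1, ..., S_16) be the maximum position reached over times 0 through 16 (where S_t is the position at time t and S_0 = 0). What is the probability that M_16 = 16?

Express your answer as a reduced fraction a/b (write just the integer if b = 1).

Let M_16 = max(S_0,...,S_16). Use the reflection principle: for j ≥ 1, #{paths with M_16 ≥ j} = #{S_16 ≥ j} + #{S_16 ≥ j+1}.
By reflection, #{M_16 ≥ 16} = #{S_16 ≥ 16} + #{S_16 ≥ 17} = 1 + 0 = 1.
#{M_16 ≥ 17} = #{S_16 ≥ 17} + #{S_16 ≥ 18} = 0 + 0 = 0.
#{M_16 = 16} = 1 - 0 = 1.
P(M_16 = 16) = 1/65536 = 1/65536

Answer: 1/65536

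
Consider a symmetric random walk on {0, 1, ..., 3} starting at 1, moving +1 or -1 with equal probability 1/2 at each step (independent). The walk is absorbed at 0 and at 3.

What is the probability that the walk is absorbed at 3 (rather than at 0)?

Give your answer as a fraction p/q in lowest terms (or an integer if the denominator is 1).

Answer: 1/3

Derivation:
Symmetric walk (p = 1/2): the harmonic-function argument gives P(hit 3 before 0 | start at 1) = a/N.
P = 1/3 = 1/3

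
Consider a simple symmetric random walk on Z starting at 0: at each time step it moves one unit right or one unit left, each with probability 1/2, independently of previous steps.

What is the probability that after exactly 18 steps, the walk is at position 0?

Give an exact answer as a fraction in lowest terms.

Answer: 12155/65536

Derivation:
To return to 0 after 18 steps: need exactly 9 steps of +1 and 9 of -1.
Favorable paths: C(18,9) = 48620
Total paths: 2^18 = 262144
P = 48620/262144 = 12155/65536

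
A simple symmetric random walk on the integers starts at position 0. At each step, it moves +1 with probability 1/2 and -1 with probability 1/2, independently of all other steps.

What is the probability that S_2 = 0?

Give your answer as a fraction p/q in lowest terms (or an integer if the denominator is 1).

Answer: 1/2

Derivation:
To return to 0 after 2 steps: need exactly 1 step of +1 and 1 of -1.
Favorable paths: C(2,1) = 2
Total paths: 2^2 = 4
P = 2/4 = 1/2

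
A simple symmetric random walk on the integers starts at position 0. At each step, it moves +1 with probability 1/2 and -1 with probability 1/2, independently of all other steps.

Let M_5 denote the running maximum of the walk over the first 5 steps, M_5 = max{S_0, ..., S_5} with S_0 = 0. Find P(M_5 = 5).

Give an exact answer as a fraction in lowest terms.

Answer: 1/32

Derivation:
Let M_5 = max(S_0,...,S_5). Use the reflection principle: for j ≥ 1, #{paths with M_5 ≥ j} = #{S_5 ≥ j} + #{S_5 ≥ j+1}.
By reflection, #{M_5 ≥ 5} = #{S_5 ≥ 5} + #{S_5 ≥ 6} = 1 + 0 = 1.
#{M_5 ≥ 6} = #{S_5 ≥ 6} + #{S_5 ≥ 7} = 0 + 0 = 0.
#{M_5 = 5} = 1 - 0 = 1.
P(M_5 = 5) = 1/32 = 1/32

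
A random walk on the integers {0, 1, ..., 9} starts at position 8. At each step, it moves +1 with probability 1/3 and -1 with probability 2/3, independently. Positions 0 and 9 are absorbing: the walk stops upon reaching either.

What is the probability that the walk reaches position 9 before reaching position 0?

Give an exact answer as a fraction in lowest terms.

Biased walk: p = 1/3, q = 2/3, r = q/p = 2
Gambler's ruin: P(hit 9 before 0 | start at 8) = (1 - r^a)/(1 - r^N)
r^8 = 256; r^9 = 512
P = (1 - 256) / (1 - 512) = -255 / -511 = 255/511

Answer: 255/511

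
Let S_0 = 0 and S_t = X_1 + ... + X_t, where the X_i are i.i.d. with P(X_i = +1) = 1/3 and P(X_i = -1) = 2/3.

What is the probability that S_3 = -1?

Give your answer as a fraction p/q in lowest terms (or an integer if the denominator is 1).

To reach position -1 after 3 steps: need 1 step of +1 and 2 steps of -1.
Number of such sequences: C(3,1) = 3
Each has probability (1/3)^1 · (2/3)^2 = 4/27
P = 3 · 4/27 = 4/9

Answer: 4/9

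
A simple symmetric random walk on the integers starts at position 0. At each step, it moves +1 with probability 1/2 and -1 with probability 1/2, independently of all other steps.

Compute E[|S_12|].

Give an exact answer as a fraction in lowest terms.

S_12 takes values m ≡ 0 (mod 2) with |m| ≤ 12; P(S_12=m) = C(12,(12+m)/2)/2^12.
Total paths: 2^12 = 4096
Distribution: P(S=-12)=1/4096, P(S=-10)=12/4096, P(S=-8)=66/4096, P(S=-6)=220/4096, P(S=-4)=495/4096, P(S=-2)=792/4096, P(S=0)=924/4096, P(S=2)=792/4096, P(S=4)=495/4096, P(S=6)=220/4096, P(S=8)=66/4096, P(S=10)=12/4096, P(S=12)=1/4096
E[|S_12|] = Σ_m |m|·P(S_12=m) = 11088/4096 = 693/256

Answer: 693/256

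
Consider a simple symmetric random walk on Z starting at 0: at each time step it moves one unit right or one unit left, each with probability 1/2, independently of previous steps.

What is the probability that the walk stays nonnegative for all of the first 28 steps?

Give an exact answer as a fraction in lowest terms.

Let f(t,s) = #length-t paths at position s with S_1..S_t all ≥ 0.
f(t,s) = f(t-1,s-1) + f(t-1,s+1) for s ≥ 0; f(t,s) = 0 for s < 0.
t=0: f(0,0)=1
t=1: f(1,1)=1
t=2: f(2,0)=1 f(2,2)=1
t=3: f(3,1)=2 f(3,3)=1
t=4: f(4,0)=2 f(4,2)=3 f(4,4)=1
t=5: f(5,1)=5 f(5,3)=4 f(5,5)=1
t=6: f(6,0)=5 f(6,2)=9 f(6,4)=5 f(6,6)=1
t=7: f(7,1)=14 f(7,3)=14 f(7,5)=6 f(7,7)=1
t=8: f(8,0)=14 f(8,2)=28 f(8,4)=20 f(8,6)=7 f(8,8)=1
t=9: f(9,1)=42 f(9,3)=48 f(9,5)=27 f(9,7)=8 f(9,9)=1
t=10: f(10,0)=42 f(10,2)=90 f(10,4)=75 f(10,6)=35 f(10,8)=9 f(10,10)=1
t=11: f(11,1)=132 f(11,3)=165 f(11,5)=110 f(11,7)=44 f(11,9)=10 f(11,11)=1
t=12: f(12,0)=132 f(12,2)=297 f(12,4)=275 f(12,6)=154 f(12,8)=54 f(12,10)=11 f(12,12)=1
t=13: f(13,1)=429 f(13,3)=572 f(13,5)=429 f(13,7)=208 f(13,9)=65 f(13,11)=12 f(13,13)=1
t=14: f(14,0)=429 f(14,2)=1001 f(14,4)=1001 f(14,6)=637 f(14,8)=273 f(14,10)=77 f(14,12)=13 f(14,14)=1
t=15: f(15,1)=1430 f(15,3)=2002 f(15,5)=1638 f(15,7)=910 f(15,9)=350 f(15,11)=90 f(15,13)=14 f(15,15)=1
t=16: f(16,0)=1430 f(16,2)=3432 f(16,4)=3640 f(16,6)=2548 f(16,8)=1260 f(16,10)=440 f(16,12)=104 f(16,14)=15 f(16,16)=1
t=17: f(17,1)=4862 f(17,3)=7072 f(17,5)=6188 f(17,7)=3808 f(17,9)=1700 f(17,11)=544 f(17,13)=119 f(17,15)=16 f(17,17)=1
t=18: f(18,0)=4862 f(18,2)=11934 f(18,4)=13260 f(18,6)=9996 f(18,8)=5508 f(18,10)=2244 f(18,12)=663 f(18,14)=135 f(18,16)=17 f(18,18)=1
t=19: f(19,1)=16796 f(19,3)=25194 f(19,5)=23256 f(19,7)=15504 f(19,9)=7752 f(19,11)=2907 f(19,13)=798 f(19,15)=152 f(19,17)=18 f(19,19)=1
t=20: f(20,0)=16796 f(20,2)=41990 f(20,4)=48450 f(20,6)=38760 f(20,8)=23256 f(20,10)=10659 f(20,12)=3705 f(20,14)=950 f(20,16)=170 f(20,18)=19 f(20,20)=1
t=21: f(21,1)=58786 f(21,3)=90440 f(21,5)=87210 f(21,7)=62016 f(21,9)=33915 f(21,11)=14364 f(21,13)=4655 f(21,15)=1120 f(21,17)=189 f(21,19)=20 f(21,21)=1
t=22: f(22,0)=58786 f(22,2)=149226 f(22,4)=177650 f(22,6)=149226 f(22,8)=95931 f(22,10)=48279 f(22,12)=19019 f(22,14)=5775 f(22,16)=1309 f(22,18)=209 f(22,20)=21 f(22,22)=1
t=23: f(23,1)=208012 f(23,3)=326876 f(23,5)=326876 f(23,7)=245157 f(23,9)=144210 f(23,11)=67298 f(23,13)=24794 f(23,15)=7084 f(23,17)=1518 f(23,19)=230 f(23,21)=22 f(23,23)=1
t=24: f(24,0)=208012 f(24,2)=534888 f(24,4)=653752 f(24,6)=572033 f(24,8)=389367 f(24,10)=211508 f(24,12)=92092 f(24,14)=31878 f(24,16)=8602 f(24,18)=1748 f(24,20)=252 f(24,22)=23 f(24,24)=1
t=25: f(25,1)=742900 f(25,3)=1188640 f(25,5)=1225785 f(25,7)=961400 f(25,9)=600875 f(25,11)=303600 f(25,13)=123970 f(25,15)=40480 f(25,17)=10350 f(25,19)=2000 f(25,21)=275 f(25,23)=24 f(25,25)=1
t=26: f(26,0)=742900 f(26,2)=1931540 f(26,4)=2414425 f(26,6)=2187185 f(26,8)=1562275 f(26,10)=904475 f(26,12)=427570 f(26,14)=164450 f(26,16)=50830 f(26,18)=12350 f(26,20)=2275 f(26,22)=299 f(26,24)=25 f(26,26)=1
t=27: f(27,1)=2674440 f(27,3)=4345965 f(27,5)=4601610 f(27,7)=3749460 f(27,9)=2466750 f(27,11)=1332045 f(27,13)=592020 f(27,15)=215280 f(27,17)=63180 f(27,19)=14625 f(27,21)=2574 f(27,23)=324 f(27,25)=26 f(27,27)=1
t=28: f(28,0)=2674440 f(28,2)=7020405 f(28,4)=8947575 f(28,6)=8351070 f(28,8)=6216210 f(28,10)=3798795 f(28,12)=1924065 f(28,14)=807300 f(28,16)=278460 f(28,18)=77805 f(28,20)=17199 f(28,22)=2898 f(28,24)=350 f(28,26)=27 f(28,28)=1
Σ_s f(28,s) = 40116600
P = 40116600/268435456 = 5014575/33554432

Answer: 5014575/33554432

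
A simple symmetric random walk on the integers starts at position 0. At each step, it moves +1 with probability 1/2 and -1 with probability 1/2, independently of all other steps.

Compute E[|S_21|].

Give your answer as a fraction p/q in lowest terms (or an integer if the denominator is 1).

S_21 takes values m ≡ 1 (mod 2) with |m| ≤ 21; P(S_21=m) = C(21,(21+m)/2)/2^21.
Total paths: 2^21 = 2097152
Distribution: P(S=-21)=1/2097152, P(S=-19)=21/2097152, P(S=-17)=210/2097152, P(S=-15)=1330/2097152, P(S=-13)=5985/2097152, P(S=-11)=20349/2097152, P(S=-9)=54264/2097152, P(S=-7)=116280/2097152, P(S=-5)=203490/2097152, P(S=-3)=293930/2097152, P(S=-1)=352716/2097152, P(S=1)=352716/2097152, P(S=3)=293930/2097152, P(S=5)=203490/2097152, P(S=7)=116280/2097152, P(S=9)=54264/2097152, P(S=11)=20349/2097152, P(S=13)=5985/2097152, P(S=15)=1330/2097152, P(S=17)=210/2097152, P(S=19)=21/2097152, P(S=21)=1/2097152
E[|S_21|] = Σ_m |m|·P(S_21=m) = 7759752/2097152 = 969969/262144

Answer: 969969/262144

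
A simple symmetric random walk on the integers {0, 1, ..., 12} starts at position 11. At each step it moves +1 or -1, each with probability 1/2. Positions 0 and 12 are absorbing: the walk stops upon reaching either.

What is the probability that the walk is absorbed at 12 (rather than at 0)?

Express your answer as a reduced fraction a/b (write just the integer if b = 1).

Symmetric walk (p = 1/2): the harmonic-function argument gives P(hit 12 before 0 | start at 11) = a/N.
P = 11/12 = 11/12

Answer: 11/12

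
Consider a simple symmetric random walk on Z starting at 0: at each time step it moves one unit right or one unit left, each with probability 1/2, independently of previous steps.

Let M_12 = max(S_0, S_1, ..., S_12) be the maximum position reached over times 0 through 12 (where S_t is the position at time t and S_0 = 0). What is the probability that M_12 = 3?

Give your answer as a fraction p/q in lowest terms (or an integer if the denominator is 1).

Answer: 495/4096

Derivation:
Let M_12 = max(S_0,...,S_12). Use the reflection principle: for j ≥ 1, #{paths with M_12 ≥ j} = #{S_12 ≥ j} + #{S_12 ≥ j+1}.
By reflection, #{M_12 ≥ 3} = #{S_12 ≥ 3} + #{S_12 ≥ 4} = 794 + 794 = 1588.
#{M_12 ≥ 4} = #{S_12 ≥ 4} + #{S_12 ≥ 5} = 794 + 299 = 1093.
#{M_12 = 3} = 1588 - 1093 = 495.
P(M_12 = 3) = 495/4096 = 495/4096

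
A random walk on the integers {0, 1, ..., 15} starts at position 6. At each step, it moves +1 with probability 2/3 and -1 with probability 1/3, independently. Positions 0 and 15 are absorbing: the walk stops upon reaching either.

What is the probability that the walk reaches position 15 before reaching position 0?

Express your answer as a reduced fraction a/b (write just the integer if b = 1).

Biased walk: p = 2/3, q = 1/3, r = q/p = 1/2
Gambler's ruin: P(hit 15 before 0 | start at 6) = (1 - r^a)/(1 - r^N)
r^6 = 1/64; r^15 = 1/32768
P = (1 - 1/64) / (1 - 1/32768) = 63/64 / 32767/32768 = 4608/4681

Answer: 4608/4681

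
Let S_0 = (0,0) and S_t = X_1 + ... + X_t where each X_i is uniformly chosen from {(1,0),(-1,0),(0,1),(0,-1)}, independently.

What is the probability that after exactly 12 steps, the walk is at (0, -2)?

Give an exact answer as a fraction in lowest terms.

Let h be the number of horizontal steps (so 12-h are vertical). To end at (0,-2) need (h+0)/2 right-steps and ((12-h)-2)/2 up-steps.
Sum over h with 0 ≤ h ≤ 10, h ≡ 0 (mod 2), 12-h ≡ 0 (mod 2):
h=0: C(12,0)·C(0,0)·C(12,5) = 1·1·792 = 792
h=2: C(12,2)·C(2,1)·C(10,4) = 66·2·210 = 27720
h=4: C(12,4)·C(4,2)·C(8,3) = 495·6·56 = 166320
h=6: C(12,6)·C(6,3)·C(6,2) = 924·20·15 = 277200
h=8: C(12,8)·C(8,4)·C(4,1) = 495·70·4 = 138600
h=10: C(12,10)·C(10,5)·C(2,0) = 66·252·1 = 16632
Total favorable: 627264
Total paths: 4^12 = 16777216
P = 627264/16777216 = 9801/262144

Answer: 9801/262144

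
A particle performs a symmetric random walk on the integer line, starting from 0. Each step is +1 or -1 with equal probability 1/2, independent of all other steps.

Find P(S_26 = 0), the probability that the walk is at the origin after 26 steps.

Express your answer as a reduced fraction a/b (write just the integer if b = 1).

To return to 0 after 26 steps: need exactly 13 steps of +1 and 13 of -1.
Favorable paths: C(26,13) = 10400600
Total paths: 2^26 = 67108864
P = 10400600/67108864 = 1300075/8388608

Answer: 1300075/8388608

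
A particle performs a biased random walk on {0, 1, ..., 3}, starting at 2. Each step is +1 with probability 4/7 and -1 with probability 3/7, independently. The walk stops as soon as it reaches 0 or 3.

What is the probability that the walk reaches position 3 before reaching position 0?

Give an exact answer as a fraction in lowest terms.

Biased walk: p = 4/7, q = 3/7, r = q/p = 3/4
Gambler's ruin: P(hit 3 before 0 | start at 2) = (1 - r^a)/(1 - r^N)
r^2 = 9/16; r^3 = 27/64
P = (1 - 9/16) / (1 - 27/64) = 7/16 / 37/64 = 28/37

Answer: 28/37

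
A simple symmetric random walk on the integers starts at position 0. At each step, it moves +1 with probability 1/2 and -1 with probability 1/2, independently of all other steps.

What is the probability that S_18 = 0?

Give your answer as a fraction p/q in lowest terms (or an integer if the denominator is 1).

Answer: 12155/65536

Derivation:
To return to 0 after 18 steps: need exactly 9 steps of +1 and 9 of -1.
Favorable paths: C(18,9) = 48620
Total paths: 2^18 = 262144
P = 48620/262144 = 12155/65536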